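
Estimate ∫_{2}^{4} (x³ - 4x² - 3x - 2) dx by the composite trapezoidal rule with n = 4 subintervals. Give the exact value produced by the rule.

-36.25

h = (4 − 2)/4 = 0.5.
Nodes x₀,…,x₄ = 2, 2.5, 3, 3.5, 4.
f(x) = x³ - 4x² - 3x - 2: f₀=-16, f₁=-18.875, f₂=-20, f₃=-18.625, f₄=-14.
(h/2)·[f₀ + 2f₁ + 2f₂ + 2f₃ + f₄] = 0.25·(-145) = -36.25.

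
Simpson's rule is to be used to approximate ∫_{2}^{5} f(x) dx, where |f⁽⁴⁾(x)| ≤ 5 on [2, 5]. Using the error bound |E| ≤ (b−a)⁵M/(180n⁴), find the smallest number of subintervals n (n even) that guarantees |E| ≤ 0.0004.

Need 1215/(180n⁴) ≤ 0.0004.
n⁴ ≥ 1215/(180·0.0004) = 16875 ⇒ n ≥ 11.3975, so the smallest even n is 12. (n must be even for Simpson's rule.)

12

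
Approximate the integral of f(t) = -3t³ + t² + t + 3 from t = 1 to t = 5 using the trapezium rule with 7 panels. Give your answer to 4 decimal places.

-408.3265

h = (5 − 1)/7 = 0.571429.
Nodes t₀,…,t₇ = 1, 1.571429, 2.142857, 2.714286, 3.285714, 3.857143, 4.428571, 5.
f(t) = -3t³ + t² + t + 3: f₀=2, f₁=-4.600583, f₂=-19.784257, f₃=-46.909621, f₄=-89.335277, f₅=-150.419825, f₆=-233.521866, f₇=-342.
(h/2)·[f₀ + 2f₁ + 2f₂ + 2f₃ + 2f₄ + 2f₅ + 2f₆ + f₇] = 0.285714·(-1429.142857) = -408.3265.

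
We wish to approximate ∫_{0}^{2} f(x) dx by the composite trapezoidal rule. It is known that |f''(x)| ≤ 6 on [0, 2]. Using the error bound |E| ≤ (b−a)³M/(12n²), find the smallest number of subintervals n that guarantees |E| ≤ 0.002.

45

Need 48/(12n²) ≤ 0.002.
n² ≥ 48/(12·0.002) = 2000 ⇒ n ≥ 44.7214, so the smallest n is 45.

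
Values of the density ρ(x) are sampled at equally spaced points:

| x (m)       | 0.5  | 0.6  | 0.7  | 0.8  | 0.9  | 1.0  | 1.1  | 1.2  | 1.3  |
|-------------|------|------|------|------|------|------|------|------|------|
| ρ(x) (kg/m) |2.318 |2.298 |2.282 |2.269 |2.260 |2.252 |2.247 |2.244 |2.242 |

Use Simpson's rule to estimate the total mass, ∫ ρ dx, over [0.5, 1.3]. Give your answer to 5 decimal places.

1.81300

h = 0.1, n = 8.
(h/3)·[y₀ + 4y₁ + 2y₂ + 4y₃ + 2y₄ + 4y₅ + 2y₆ + 4y₇ + y₈] = 0.033333·(54.390) = 1.81300.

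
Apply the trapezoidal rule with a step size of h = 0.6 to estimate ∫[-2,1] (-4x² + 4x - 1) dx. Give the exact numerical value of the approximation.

-21.72

h = (1 − (-2))/5 = 0.6.
Nodes x₀,…,x₅ = -2, -1.4, -0.8, -0.2, 0.4, 1.
f(x) = -4x² + 4x - 1: f₀=-25, f₁=-14.44, f₂=-6.76, f₃=-1.96, f₄=-0.04, f₅=-1.
(h/2)·[f₀ + 2f₁ + 2f₂ + 2f₃ + 2f₄ + f₅] = 0.3·(-72.4) = -21.72.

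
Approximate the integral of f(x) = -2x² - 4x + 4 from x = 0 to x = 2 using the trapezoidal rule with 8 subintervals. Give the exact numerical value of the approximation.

-5.375

h = (2 − 0)/8 = 0.25.
Nodes x₀,…,x₈ = 0, 0.25, 0.5, 0.75, 1, 1.25, 1.5, 1.75, 2.
f(x) = -2x² - 4x + 4: f₀=4, f₁=2.875, f₂=1.5, f₃=-0.125, f₄=-2, f₅=-4.125, f₆=-6.5, f₇=-9.125, f₈=-12.
(h/2)·[f₀ + 2f₁ + 2f₂ + 2f₃ + 2f₄ + 2f₅ + 2f₆ + 2f₇ + f₈] = 0.125·(-43) = -5.375.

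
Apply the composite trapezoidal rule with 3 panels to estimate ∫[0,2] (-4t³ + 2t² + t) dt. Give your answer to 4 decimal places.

h = (2 − 0)/3 = 0.666667.
Nodes t₀,…,t₃ = 0, 0.666667, 1.333333, 2.
f(t) = -4t³ + 2t² + t: f₀=0, f₁=0.370370, f₂=-4.592593, f₃=-22.
(h/2)·[f₀ + 2f₁ + 2f₂ + f₃] = 0.333333·(-30.444444) = -10.1481.

-10.1481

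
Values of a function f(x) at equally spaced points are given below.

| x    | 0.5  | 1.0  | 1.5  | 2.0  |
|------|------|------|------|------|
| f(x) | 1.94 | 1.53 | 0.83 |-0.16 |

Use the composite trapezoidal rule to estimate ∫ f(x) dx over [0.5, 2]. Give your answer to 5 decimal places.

1.62500

h = 0.5, n = 3.
(h/2)·[y₀ + 2y₁ + 2y₂ + y₃] = 0.25·(6.50) = 1.62500.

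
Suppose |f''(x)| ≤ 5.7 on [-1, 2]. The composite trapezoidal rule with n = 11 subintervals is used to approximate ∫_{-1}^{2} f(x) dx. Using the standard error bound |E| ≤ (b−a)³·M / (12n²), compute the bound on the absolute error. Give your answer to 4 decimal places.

0.1060

|E| ≤ (3)³·5.7 / (12·11²) = 153.9/1452 = 0.1060.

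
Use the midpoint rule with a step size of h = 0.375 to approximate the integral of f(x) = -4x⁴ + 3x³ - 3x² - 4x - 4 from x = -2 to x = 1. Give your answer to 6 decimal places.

h = (1 − (-2))/8 = 0.375.
Midpoints m₁,…,m₈ = -1.8125, -1.4375, -1.0625, -0.6875, -0.3125, 0.0625, 0.4375, 0.8125.
f(m₁)=-67.63751220703125, f(m₂)=-30.44073486328125, f(m₃)=-11.83282470703125, f(m₄)=-4.53643798828125, f(m₅)=-3.17266845703125, f(m₆)=-4.26104736328125, f(m₇)=-6.21954345703125, f(m₈)=-9.36456298828125.
h·[f(m₁) + f(m₂) + f(m₃) + f(m₄) + f(m₅) + f(m₆) + f(m₇) + f(m₈)] = 0.375·(-137.46533203125) = -51.549500.

-51.549500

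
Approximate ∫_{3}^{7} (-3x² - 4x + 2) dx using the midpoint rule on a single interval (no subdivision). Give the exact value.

M = (b−a)·f(5) = 4·(-93) = -372.

-372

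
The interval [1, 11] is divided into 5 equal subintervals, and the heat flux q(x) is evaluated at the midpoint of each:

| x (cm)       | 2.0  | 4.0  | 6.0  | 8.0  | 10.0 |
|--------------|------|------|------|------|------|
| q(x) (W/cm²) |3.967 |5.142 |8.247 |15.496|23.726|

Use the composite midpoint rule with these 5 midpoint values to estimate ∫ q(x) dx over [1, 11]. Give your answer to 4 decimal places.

113.1560

h = 2, n = 5.
h·[y(m₁) + y(m₂) + y(m₃) + y(m₄) + y(m₅)] = 2·(56.578) = 113.1560.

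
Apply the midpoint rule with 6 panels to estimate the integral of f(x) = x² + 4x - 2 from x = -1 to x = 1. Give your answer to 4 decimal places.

-3.3519

h = (1 − (-1))/6 = 0.333333.
Midpoints m₁,…,m₆ = -0.833333, -0.5, -0.166667, 0.166667, 0.5, 0.833333.
f(m₁)=-4.638889, f(m₂)=-3.75, f(m₃)=-2.638889, f(m₄)=-1.305556, f(m₅)=0.25, f(m₆)=2.027778.
h·[f(m₁) + f(m₂) + f(m₃) + f(m₄) + f(m₅) + f(m₆)] = 0.333333·(-10.055556) = -3.3519.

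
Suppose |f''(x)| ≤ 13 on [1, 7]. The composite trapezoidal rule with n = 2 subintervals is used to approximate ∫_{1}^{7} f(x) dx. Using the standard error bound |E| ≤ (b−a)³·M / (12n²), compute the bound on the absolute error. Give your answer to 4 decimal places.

|E| ≤ (6)³·13 / (12·2²) = 2808/48 = 58.5000.

58.5000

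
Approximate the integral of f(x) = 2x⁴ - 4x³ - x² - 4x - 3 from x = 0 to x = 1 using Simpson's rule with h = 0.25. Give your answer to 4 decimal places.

h = (1 − 0)/4 = 0.25.
Nodes x₀,…,x₄ = 0, 0.25, 0.5, 0.75, 1.
f(x) = 2x⁴ - 4x³ - x² - 4x - 3: f₀=-3, f₁=-4.1171875, f₂=-5.625, f₃=-7.6171875, f₄=-10.
(h/3)·[f₀ + 4f₁ + 2f₂ + 4f₃ + f₄] = 0.083333·(-71.1875) = -5.9323.

-5.9323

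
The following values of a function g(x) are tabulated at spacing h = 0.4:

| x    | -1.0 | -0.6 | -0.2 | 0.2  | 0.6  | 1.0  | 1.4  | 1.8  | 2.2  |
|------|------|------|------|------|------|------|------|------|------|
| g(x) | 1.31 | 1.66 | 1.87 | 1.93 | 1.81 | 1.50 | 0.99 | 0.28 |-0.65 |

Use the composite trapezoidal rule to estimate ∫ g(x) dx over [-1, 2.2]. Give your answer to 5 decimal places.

h = 0.4, n = 8.
(h/2)·[y₀ + 2y₁ + 2y₂ + 2y₃ + 2y₄ + 2y₅ + 2y₆ + 2y₇ + y₈] = 0.2·(20.74) = 4.14800.

4.14800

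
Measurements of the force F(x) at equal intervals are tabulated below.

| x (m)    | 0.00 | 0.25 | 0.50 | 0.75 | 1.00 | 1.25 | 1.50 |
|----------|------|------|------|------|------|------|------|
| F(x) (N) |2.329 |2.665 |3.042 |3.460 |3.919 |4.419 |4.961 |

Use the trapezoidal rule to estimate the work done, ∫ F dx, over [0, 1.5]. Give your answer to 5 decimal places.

5.28750

h = 0.25, n = 6.
(h/2)·[y₀ + 2y₁ + 2y₂ + 2y₃ + 2y₄ + 2y₅ + y₆] = 0.125·(42.300) = 5.28750.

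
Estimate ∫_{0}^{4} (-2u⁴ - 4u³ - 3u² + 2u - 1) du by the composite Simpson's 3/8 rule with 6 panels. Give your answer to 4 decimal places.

-718.0741

h = (4 − 0)/6 = 0.666667.
Nodes u₀,…,u₆ = 0, 0.666667, 1.333333, 2, 2.666667, 3.333333, 4.
f(u) = -2u⁴ - 4u³ - 3u² + 2u - 1: f₀=-1, f₁=-2.580247, f₂=-19.469136, f₃=-73, f₄=-193.987654, f₅=-422.728395, f₆=-809.
(3h/8)·[f₀ + 3f₁ + 3f₂ + 2f₃ + 3f₄ + 3f₅ + f₆] = 0.25·(-2872.296296) = -718.0741.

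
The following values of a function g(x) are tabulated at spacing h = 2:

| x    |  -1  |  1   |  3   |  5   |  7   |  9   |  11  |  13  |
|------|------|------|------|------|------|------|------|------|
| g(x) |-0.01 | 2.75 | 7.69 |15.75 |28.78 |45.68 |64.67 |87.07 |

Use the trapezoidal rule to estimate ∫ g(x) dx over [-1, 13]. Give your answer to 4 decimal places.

417.7000

h = 2, n = 7.
(h/2)·[y₀ + 2y₁ + 2y₂ + 2y₃ + 2y₄ + 2y₅ + 2y₆ + y₇] = 1·(417.70) = 417.7000.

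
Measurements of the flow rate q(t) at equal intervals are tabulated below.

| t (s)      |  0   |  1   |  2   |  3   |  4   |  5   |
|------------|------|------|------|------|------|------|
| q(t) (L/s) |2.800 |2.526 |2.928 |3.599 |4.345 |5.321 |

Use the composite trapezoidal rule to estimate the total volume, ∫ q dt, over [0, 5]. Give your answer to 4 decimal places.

17.4585

h = 1, n = 5.
(h/2)·[y₀ + 2y₁ + 2y₂ + 2y₃ + 2y₄ + y₅] = 0.5·(34.917) = 17.4585.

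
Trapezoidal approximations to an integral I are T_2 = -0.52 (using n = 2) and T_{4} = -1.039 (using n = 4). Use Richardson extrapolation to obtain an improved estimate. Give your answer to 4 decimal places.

-1.2120

R = (4·T_{4} − T_2) / 3 = (4·(-1.039) − (-0.52))/3 = (-3.636)/3 = -1.2120.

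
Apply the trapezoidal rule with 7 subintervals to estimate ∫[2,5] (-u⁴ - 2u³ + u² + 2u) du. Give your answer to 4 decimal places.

-872.0966

h = (5 − 2)/7 = 0.428571.
Nodes u₀,…,u₇ = 2, 2.428571, 2.857143, 3.285714, 3.714286, 4.142857, 4.571429, 5.
f(u) = -u⁴ - 2u³ + u² + 2u: f₀=-24, f₁=-52.678051, f₂=-99.408580, f₃=-170.129113, f₄=-271.586839, f₅=-411.338609, f₆=-597.750937, f₇=-840.
(h/2)·[f₀ + 2f₁ + 2f₂ + 2f₃ + 2f₄ + 2f₅ + 2f₆ + f₇] = 0.214286·(-4069.784257) = -872.0966.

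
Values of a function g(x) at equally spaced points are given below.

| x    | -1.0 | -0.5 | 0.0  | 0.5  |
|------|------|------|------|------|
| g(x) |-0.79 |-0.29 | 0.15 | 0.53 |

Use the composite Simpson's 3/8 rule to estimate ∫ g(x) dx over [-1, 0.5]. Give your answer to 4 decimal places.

h = 0.5, n = 3.
(3h/8)·[y₀ + 3y₁ + 3y₂ + y₃] = 0.1875·(-0.68) = -0.1275.

-0.1275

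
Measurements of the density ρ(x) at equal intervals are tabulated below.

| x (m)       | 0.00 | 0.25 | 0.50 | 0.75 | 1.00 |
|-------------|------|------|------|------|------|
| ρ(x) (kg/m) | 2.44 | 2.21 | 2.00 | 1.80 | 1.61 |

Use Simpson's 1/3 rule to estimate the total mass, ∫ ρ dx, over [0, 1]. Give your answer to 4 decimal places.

h = 0.25, n = 4.
(h/3)·[y₀ + 4y₁ + 2y₂ + 4y₃ + y₄] = 0.083333·(24.09) = 2.0075.

2.0075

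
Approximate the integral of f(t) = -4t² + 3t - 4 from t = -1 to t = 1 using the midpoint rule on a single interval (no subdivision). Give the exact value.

M = (b−a)·f(0) = 2·(-4) = -8.

-8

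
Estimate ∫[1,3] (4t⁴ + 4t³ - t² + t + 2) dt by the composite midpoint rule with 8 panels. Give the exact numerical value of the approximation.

h = (3 − 1)/8 = 0.25.
Midpoints m₁,…,m₈ = 1.125, 1.375, 1.625, 1.875, 2.125, 2.375, 2.625, 2.875.
f(m₁)=13.9619140625, f(m₂)=26.1806640625, f(m₃)=46.0400390625, f(m₄)=76.1650390625, f(m₅)=119.5556640625, f(m₆)=179.5869140625, f(m₇)=260.0087890625, f(m₈)=364.9462890625.
h·[f(m₁) + f(m₂) + f(m₃) + f(m₄) + f(m₅) + f(m₆) + f(m₇) + f(m₈)] = 0.25·(1086.4453125) = 271.611328125.

271.611328125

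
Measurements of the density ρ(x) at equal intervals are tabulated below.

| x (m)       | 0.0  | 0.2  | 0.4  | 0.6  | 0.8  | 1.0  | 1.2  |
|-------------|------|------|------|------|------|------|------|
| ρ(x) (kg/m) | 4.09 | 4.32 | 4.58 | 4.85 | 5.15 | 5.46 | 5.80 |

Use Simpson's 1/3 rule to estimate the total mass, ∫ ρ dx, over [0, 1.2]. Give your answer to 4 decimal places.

5.8580

h = 0.2, n = 6.
(h/3)·[y₀ + 4y₁ + 2y₂ + 4y₃ + 2y₄ + 4y₅ + y₆] = 0.066667·(87.87) = 5.8580.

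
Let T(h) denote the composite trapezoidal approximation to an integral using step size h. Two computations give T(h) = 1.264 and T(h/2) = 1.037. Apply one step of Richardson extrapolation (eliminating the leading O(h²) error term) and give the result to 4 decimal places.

R = (4·T(h/2) − T(h)) / 3 = (4·1.037 − 1.264)/3 = (2.884)/3 = 0.9613.

0.9613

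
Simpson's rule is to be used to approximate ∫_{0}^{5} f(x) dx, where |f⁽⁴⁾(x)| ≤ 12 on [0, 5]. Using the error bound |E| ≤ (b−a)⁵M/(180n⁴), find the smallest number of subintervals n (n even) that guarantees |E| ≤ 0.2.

6

Need 37500/(180n⁴) ≤ 0.2.
n⁴ ≥ 37500/(180·0.2) = 1041.67 ⇒ n ≥ 5.6811, so the smallest even n is 6. (n must be even for Simpson's rule.)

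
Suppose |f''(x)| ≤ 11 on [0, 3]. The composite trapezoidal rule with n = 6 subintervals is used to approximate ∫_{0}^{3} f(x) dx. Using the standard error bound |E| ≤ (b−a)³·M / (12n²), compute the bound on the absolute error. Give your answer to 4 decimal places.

|E| ≤ (3)³·11 / (12·6²) = 297/432 = 0.6875.

0.6875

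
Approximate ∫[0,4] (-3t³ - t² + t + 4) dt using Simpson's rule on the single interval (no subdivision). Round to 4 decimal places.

-189.3333

S = (b−a)/6 · [f(0) + 4f(2) + f(4)] = 0.666667·[4 + 4·(-22) + (-200)] = -189.3333.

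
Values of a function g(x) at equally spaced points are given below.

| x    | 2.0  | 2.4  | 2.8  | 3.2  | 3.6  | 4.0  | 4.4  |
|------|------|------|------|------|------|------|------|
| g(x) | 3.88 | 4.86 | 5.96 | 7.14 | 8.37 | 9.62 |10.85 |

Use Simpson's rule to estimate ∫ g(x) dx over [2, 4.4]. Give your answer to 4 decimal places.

17.3160

h = 0.4, n = 6.
(h/3)·[y₀ + 4y₁ + 2y₂ + 4y₃ + 2y₄ + 4y₅ + y₆] = 0.133333·(129.87) = 17.3160.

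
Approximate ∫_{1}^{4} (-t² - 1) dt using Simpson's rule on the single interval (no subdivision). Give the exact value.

-24

S = (b−a)/6 · [f(1) + 4f(2.5) + f(4)] = 0.5·[(-2) + 4·(-7.25) + (-17)] = -24.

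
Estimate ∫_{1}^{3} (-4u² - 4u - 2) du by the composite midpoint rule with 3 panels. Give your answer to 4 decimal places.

-54.3704

h = (3 − 1)/3 = 0.666667.
Midpoints m₁,…,m₃ = 1.333333, 2, 2.666667.
f(m₁)=-14.444444, f(m₂)=-26, f(m₃)=-41.111111.
h·[f(m₁) + f(m₂) + f(m₃)] = 0.666667·(-81.555556) = -54.3704.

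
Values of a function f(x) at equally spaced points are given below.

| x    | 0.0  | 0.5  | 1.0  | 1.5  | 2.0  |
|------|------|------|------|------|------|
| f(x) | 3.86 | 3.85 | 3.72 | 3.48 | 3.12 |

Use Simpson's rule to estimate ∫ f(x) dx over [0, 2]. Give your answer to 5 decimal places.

7.29000

h = 0.5, n = 4.
(h/3)·[y₀ + 4y₁ + 2y₂ + 4y₃ + y₄] = 0.166667·(43.74) = 7.29000.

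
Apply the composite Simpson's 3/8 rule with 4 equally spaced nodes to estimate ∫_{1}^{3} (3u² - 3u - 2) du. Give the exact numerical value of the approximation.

10

h = (3 − 1)/3 = 0.666667.
Nodes u₀,…,u₃ = 1, 1.666667, 2.333333, 3.
f(u) = 3u² - 3u - 2: f₀=-2, f₁=1.333333, f₂=7.333333, f₃=16.
(3h/8)·[f₀ + 3f₁ + 3f₂ + f₃] = 0.25·(40) = 10.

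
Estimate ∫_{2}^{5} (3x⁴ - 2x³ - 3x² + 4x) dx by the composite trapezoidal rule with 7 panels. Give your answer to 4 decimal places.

1495.5756

h = (5 − 2)/7 = 0.428571.
Nodes x₀,…,x₇ = 2, 2.428571, 2.857143, 3.285714, 3.714286, 4.142857, 4.571429, 5.
f(x) = 3x⁴ - 2x³ - 3x² + 4x: f₀=28, f₁=67.730945, f₂=140.208247, f₃=259.466056, f₄=441.967514, f₅=706.604748, f₆=1074.698875, f₇=1570.
(h/2)·[f₀ + 2f₁ + 2f₂ + 2f₃ + 2f₄ + 2f₅ + 2f₆ + f₇] = 0.214286·(6979.352770) = 1495.5756.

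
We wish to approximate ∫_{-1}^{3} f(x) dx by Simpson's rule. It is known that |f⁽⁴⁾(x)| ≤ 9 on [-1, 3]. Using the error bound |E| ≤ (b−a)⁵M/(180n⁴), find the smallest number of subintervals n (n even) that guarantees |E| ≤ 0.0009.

Need 9216/(180n⁴) ≤ 0.0009.
n⁴ ≥ 9216/(180·0.0009) = 56888.9 ⇒ n ≥ 15.4439, so the smallest even n is 16. (n must be even for Simpson's rule.)

16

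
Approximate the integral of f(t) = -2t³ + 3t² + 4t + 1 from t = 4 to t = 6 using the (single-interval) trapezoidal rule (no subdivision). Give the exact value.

T = (b−a)/2 · [f(4) + f(6)] = 1·[(-63) + (-299)] = -362.

-362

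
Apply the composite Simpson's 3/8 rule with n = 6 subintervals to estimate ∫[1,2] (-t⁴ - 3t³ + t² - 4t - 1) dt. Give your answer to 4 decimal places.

h = (2 − 1)/6 = 0.166667.
Nodes t₀,…,t₆ = 1, 1.166667, 1.333333, 1.5, 1.666667, 1.833333, 2.
f(t) = -t⁴ - 3t³ + t² - 4t - 1: f₀=-8, f₁=-10.922068, f₂=-14.827160, f₃=-19.9375, f₄=-26.493827, f₅=-34.755401, f₆=-45.
(3h/8)·[f₀ + 3f₁ + 3f₂ + 2f₃ + 3f₄ + 3f₅ + f₆] = 0.0625·(-353.870370) = -22.1169.

-22.1169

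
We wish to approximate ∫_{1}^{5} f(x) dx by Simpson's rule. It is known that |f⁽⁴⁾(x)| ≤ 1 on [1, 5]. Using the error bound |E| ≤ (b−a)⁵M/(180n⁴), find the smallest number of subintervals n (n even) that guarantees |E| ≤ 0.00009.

Need 1024/(180n⁴) ≤ 0.00009.
n⁴ ≥ 1024/(180·0.00009) = 63209.9 ⇒ n ≥ 15.8561, so the smallest even n is 16. (n must be even for Simpson's rule.)

16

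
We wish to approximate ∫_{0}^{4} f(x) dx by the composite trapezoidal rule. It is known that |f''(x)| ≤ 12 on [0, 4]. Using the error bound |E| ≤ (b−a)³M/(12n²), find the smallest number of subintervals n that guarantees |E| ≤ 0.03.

Need 768/(12n²) ≤ 0.03.
n² ≥ 768/(12·0.03) = 2133.33 ⇒ n ≥ 46.1880, so the smallest n is 47.

47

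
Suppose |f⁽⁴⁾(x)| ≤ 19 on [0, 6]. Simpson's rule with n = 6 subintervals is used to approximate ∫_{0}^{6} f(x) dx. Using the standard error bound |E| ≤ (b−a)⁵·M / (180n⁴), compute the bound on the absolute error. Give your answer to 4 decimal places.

0.6333

|E| ≤ (6)⁵·19 / (180·6⁴) = 147744/233280 = 0.6333.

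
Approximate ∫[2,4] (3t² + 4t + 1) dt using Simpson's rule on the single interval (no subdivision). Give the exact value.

82

S = (b−a)/6 · [f(2) + 4f(3) + f(4)] = 0.333333·[21 + 4·40 + 65] = 82.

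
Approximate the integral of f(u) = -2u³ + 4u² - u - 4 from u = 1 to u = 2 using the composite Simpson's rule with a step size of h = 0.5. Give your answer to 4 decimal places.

-3.6667

h = (2 − 1)/2 = 0.5.
Nodes u₀,…,u₂ = 1, 1.5, 2.
f(u) = -2u³ + 4u² - u - 4: f₀=-3, f₁=-3.25, f₂=-6.
(h/3)·[f₀ + 4f₁ + f₂] = 0.166667·(-22) = -3.6667.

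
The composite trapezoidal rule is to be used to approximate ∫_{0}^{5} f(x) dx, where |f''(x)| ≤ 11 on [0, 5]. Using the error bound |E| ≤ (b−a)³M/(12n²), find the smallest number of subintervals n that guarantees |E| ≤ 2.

8

Need 1375/(12n²) ≤ 2.
n² ≥ 1375/(12·2) = 57.2917 ⇒ n ≥ 7.5691, so the smallest n is 8.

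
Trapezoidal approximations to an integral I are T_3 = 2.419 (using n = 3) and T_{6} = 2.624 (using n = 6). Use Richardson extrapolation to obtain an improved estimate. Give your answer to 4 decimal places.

2.6923

R = (4·T_{6} − T_3) / 3 = (4·2.624 − 2.419)/3 = (8.077)/3 = 2.6923.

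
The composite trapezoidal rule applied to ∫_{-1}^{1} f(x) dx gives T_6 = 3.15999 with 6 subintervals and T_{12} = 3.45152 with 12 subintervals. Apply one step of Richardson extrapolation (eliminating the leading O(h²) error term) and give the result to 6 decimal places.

R = (4·T_{12} − T_6) / 3 = (4·3.45152 − 3.15999)/3 = (10.64609)/3 = 3.548697.

3.548697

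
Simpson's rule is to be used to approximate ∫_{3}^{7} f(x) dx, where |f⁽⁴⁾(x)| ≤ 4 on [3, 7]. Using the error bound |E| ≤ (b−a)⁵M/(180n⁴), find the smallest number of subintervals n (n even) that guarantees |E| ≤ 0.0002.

20

Need 4096/(180n⁴) ≤ 0.0002.
n⁴ ≥ 4096/(180·0.0002) = 113778 ⇒ n ≥ 18.3660, so the smallest even n is 20. (n must be even for Simpson's rule.)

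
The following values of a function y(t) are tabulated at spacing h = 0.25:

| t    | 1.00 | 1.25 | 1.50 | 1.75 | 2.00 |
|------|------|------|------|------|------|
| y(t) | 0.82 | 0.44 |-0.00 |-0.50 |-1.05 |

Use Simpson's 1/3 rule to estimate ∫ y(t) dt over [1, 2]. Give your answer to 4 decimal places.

h = 0.25, n = 4.
(h/3)·[y₀ + 4y₁ + 2y₂ + 4y₃ + y₄] = 0.083333·(-0.47) = -0.0392.

-0.0392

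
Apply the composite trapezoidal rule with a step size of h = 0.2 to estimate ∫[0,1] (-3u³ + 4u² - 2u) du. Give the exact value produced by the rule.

-0.42

h = (1 − 0)/5 = 0.2.
Nodes u₀,…,u₅ = 0, 0.2, 0.4, 0.6, 0.8, 1.
f(u) = -3u³ + 4u² - 2u: f₀=0, f₁=-0.264, f₂=-0.352, f₃=-0.408, f₄=-0.576, f₅=-1.
(h/2)·[f₀ + 2f₁ + 2f₂ + 2f₃ + 2f₄ + f₅] = 0.1·(-4.2) = -0.42.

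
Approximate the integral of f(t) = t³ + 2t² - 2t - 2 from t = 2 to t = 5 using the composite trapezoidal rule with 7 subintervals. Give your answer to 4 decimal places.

h = (5 − 2)/7 = 0.428571.
Nodes t₀,…,t₇ = 2, 2.428571, 2.857143, 3.285714, 3.714286, 4.142857, 4.571429, 5.
f(t) = t³ + 2t² - 2t - 2: f₀=10, f₁=19.262391, f₂=31.935860, f₃=48.492711, f₄=69.405248, f₅=95.145773, f₆=126.186589, f₇=163.
(h/2)·[f₀ + 2f₁ + 2f₂ + 2f₃ + 2f₄ + 2f₅ + 2f₆ + f₇] = 0.214286·(953.857143) = 204.3980.

204.3980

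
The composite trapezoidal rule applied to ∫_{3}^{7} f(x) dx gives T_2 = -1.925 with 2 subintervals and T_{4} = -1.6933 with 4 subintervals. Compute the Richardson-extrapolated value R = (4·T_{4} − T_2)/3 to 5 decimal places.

-1.61607

R = (4·T_{4} − T_2) / 3 = (4·(-1.6933) − (-1.925))/3 = (-4.8482)/3 = -1.61607.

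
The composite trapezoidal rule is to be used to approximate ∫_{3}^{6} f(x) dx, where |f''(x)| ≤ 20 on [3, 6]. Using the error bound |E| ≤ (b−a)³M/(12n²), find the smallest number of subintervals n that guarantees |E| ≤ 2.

Need 540/(12n²) ≤ 2.
n² ≥ 540/(12·2) = 22.5 ⇒ n ≥ 4.7434, so the smallest n is 5.

5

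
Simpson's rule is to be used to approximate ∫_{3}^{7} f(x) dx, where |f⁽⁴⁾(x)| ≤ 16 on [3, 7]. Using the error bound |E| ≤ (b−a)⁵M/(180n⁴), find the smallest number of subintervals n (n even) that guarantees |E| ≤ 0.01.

Need 16384/(180n⁴) ≤ 0.01.
n⁴ ≥ 16384/(180·0.01) = 9102.22 ⇒ n ≥ 9.7676, so the smallest even n is 10. (n must be even for Simpson's rule.)

10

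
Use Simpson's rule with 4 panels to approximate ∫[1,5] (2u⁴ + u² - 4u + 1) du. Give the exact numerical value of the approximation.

1248

h = (5 − 1)/4 = 1.
Nodes u₀,…,u₄ = 1, 2, 3, 4, 5.
f(u) = 2u⁴ + u² - 4u + 1: f₀=0, f₁=29, f₂=160, f₃=513, f₄=1256.
(h/3)·[f₀ + 4f₁ + 2f₂ + 4f₃ + f₄] = 0.333333·(3744) = 1248.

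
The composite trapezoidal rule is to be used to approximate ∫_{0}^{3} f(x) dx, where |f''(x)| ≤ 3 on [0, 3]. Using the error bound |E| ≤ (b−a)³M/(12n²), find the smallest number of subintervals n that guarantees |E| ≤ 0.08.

Need 81/(12n²) ≤ 0.08.
n² ≥ 81/(12·0.08) = 84.375 ⇒ n ≥ 9.1856, so the smallest n is 10.

10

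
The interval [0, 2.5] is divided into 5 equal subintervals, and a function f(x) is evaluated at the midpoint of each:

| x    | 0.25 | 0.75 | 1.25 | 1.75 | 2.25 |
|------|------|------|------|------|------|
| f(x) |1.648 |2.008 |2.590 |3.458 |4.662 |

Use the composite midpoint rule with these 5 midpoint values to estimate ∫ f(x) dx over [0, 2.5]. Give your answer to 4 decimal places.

h = 0.5, n = 5.
h·[y(m₁) + y(m₂) + y(m₃) + y(m₄) + y(m₅)] = 0.5·(14.366) = 7.1830.

7.1830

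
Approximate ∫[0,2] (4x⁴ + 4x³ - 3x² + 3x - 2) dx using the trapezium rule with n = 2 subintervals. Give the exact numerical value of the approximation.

49

h = (2 − 0)/2 = 1.
Nodes x₀,…,x₂ = 0, 1, 2.
f(x) = 4x⁴ + 4x³ - 3x² + 3x - 2: f₀=-2, f₁=6, f₂=88.
(h/2)·[f₀ + 2f₁ + f₂] = 0.5·(98) = 49.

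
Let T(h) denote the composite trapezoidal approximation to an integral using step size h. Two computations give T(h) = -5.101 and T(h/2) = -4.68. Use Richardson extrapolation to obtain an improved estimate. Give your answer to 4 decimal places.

R = (4·T(h/2) − T(h)) / 3 = (4·(-4.68) − (-5.101))/3 = (-13.619)/3 = -4.5397.

-4.5397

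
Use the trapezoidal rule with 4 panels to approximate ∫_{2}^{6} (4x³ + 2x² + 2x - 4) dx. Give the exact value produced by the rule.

1468

h = (6 − 2)/4 = 1.
Nodes x₀,…,x₄ = 2, 3, 4, 5, 6.
f(x) = 4x³ + 2x² + 2x - 4: f₀=40, f₁=128, f₂=292, f₃=556, f₄=944.
(h/2)·[f₀ + 2f₁ + 2f₂ + 2f₃ + f₄] = 0.5·(2936) = 1468.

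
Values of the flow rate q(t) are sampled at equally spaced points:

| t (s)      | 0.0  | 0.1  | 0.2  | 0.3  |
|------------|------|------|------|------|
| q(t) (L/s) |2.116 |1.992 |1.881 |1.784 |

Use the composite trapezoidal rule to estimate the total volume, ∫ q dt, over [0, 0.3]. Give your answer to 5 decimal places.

h = 0.1, n = 3.
(h/2)·[y₀ + 2y₁ + 2y₂ + y₃] = 0.05·(11.646) = 0.58230.

0.58230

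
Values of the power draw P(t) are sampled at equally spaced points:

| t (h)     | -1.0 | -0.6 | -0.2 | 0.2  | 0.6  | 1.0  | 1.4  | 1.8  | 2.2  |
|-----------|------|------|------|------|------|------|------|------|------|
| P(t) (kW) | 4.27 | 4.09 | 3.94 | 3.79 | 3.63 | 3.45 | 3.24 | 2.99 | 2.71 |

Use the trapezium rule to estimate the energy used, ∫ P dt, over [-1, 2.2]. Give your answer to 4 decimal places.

h = 0.4, n = 8.
(h/2)·[y₀ + 2y₁ + 2y₂ + 2y₃ + 2y₄ + 2y₅ + 2y₆ + 2y₇ + y₈] = 0.2·(57.24) = 11.4480.

11.4480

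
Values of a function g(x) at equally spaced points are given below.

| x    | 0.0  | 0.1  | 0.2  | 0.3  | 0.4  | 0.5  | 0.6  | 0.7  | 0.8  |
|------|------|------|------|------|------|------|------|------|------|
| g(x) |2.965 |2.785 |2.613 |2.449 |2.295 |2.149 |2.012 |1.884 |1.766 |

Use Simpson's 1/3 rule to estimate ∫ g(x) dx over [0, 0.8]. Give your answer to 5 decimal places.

h = 0.1, n = 8.
(h/3)·[y₀ + 4y₁ + 2y₂ + 4y₃ + 2y₄ + 4y₅ + 2y₆ + 4y₇ + y₈] = 0.033333·(55.639) = 1.85463.

1.85463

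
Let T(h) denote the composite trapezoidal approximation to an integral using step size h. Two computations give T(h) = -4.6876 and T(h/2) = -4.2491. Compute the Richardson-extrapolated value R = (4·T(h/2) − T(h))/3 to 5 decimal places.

-4.10293

R = (4·T(h/2) − T(h)) / 3 = (4·(-4.2491) − (-4.6876))/3 = (-12.3088)/3 = -4.10293.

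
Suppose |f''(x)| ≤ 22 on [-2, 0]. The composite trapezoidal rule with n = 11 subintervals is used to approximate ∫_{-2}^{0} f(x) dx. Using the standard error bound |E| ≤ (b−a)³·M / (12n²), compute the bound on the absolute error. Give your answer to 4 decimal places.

|E| ≤ (2)³·22 / (12·11²) = 176/1452 = 0.1212.

0.1212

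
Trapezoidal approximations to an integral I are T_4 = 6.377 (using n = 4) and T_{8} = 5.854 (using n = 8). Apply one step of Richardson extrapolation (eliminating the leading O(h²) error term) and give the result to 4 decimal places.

5.6797

R = (4·T_{8} − T_4) / 3 = (4·5.854 − 6.377)/3 = (17.039)/3 = 5.6797.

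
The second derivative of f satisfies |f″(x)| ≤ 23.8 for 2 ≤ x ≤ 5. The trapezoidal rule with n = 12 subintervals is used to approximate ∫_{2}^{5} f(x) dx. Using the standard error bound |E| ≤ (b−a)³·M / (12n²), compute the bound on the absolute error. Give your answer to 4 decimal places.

0.3719

|E| ≤ (3)³·23.8 / (12·12²) = 642.6/1728 = 0.3719.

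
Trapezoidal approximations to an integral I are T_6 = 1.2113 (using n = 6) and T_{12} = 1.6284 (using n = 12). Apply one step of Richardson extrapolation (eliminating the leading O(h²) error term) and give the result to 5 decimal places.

1.76743

R = (4·T_{12} − T_6) / 3 = (4·1.6284 − 1.2113)/3 = (5.3023)/3 = 1.76743.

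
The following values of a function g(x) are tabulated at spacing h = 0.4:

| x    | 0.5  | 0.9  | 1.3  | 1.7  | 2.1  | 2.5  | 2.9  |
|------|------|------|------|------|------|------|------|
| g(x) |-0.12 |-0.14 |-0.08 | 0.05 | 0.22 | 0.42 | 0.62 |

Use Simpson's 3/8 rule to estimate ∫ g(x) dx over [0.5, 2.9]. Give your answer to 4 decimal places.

0.2790

h = 0.4, n = 6.
(3h/8)·[y₀ + 3y₁ + 3y₂ + 2y₃ + 3y₄ + 3y₅ + y₆] = 0.15·(1.86) = 0.2790.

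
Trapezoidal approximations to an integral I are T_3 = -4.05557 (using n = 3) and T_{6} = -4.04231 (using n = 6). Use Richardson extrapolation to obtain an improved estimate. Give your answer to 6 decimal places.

-4.037890

R = (4·T_{6} − T_3) / 3 = (4·(-4.04231) − (-4.05557))/3 = (-12.11367)/3 = -4.037890.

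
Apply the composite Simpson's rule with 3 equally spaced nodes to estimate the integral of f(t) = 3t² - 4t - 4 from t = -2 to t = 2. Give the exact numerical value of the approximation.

0

h = (2 − (-2))/2 = 2.
Nodes t₀,…,t₂ = -2, 0, 2.
f(t) = 3t² - 4t - 4: f₀=16, f₁=-4, f₂=0.
(h/3)·[f₀ + 4f₁ + f₂] = 0.666667·(0) = 0.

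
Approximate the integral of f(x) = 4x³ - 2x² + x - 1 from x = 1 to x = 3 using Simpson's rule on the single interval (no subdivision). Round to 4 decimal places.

64.6667

S = (b−a)/6 · [f(1) + 4f(2) + f(3)] = 0.333333·[2 + 4·25 + 92] = 64.6667.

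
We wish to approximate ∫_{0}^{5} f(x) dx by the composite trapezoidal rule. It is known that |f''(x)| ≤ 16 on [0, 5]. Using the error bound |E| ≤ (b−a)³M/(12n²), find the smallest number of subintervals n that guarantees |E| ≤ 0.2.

29

Need 2000/(12n²) ≤ 0.2.
n² ≥ 2000/(12·0.2) = 833.333 ⇒ n ≥ 28.8675, so the smallest n is 29.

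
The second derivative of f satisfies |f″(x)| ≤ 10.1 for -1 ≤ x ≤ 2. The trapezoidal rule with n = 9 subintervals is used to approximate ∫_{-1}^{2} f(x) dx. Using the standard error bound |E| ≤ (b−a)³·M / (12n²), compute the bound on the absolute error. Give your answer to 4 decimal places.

0.2806

|E| ≤ (3)³·10.1 / (12·9²) = 272.7/972 = 0.2806.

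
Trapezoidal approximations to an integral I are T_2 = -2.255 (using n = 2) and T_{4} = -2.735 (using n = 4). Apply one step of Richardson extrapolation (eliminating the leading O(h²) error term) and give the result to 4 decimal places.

-2.8950

R = (4·T_{4} − T_2) / 3 = (4·(-2.735) − (-2.255))/3 = (-8.685)/3 = -2.8950.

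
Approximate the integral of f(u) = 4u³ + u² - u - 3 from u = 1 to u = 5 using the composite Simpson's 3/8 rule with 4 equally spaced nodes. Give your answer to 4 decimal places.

h = (5 − 1)/3 = 1.333333.
Nodes u₀,…,u₃ = 1, 2.333333, 3.666667, 5.
f(u) = 4u³ + u² - u - 3: f₀=1, f₁=50.925926, f₂=203.962963, f₃=517.
(3h/8)·[f₀ + 3f₁ + 3f₂ + f₃] = 0.5·(1282.666667) = 641.3333.

641.3333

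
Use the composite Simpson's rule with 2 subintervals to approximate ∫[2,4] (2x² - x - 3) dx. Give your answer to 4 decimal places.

25.3333

h = (4 − 2)/2 = 1.
Nodes x₀,…,x₂ = 2, 3, 4.
f(x) = 2x² - x - 3: f₀=3, f₁=12, f₂=25.
(h/3)·[f₀ + 4f₁ + f₂] = 0.333333·(76) = 25.3333.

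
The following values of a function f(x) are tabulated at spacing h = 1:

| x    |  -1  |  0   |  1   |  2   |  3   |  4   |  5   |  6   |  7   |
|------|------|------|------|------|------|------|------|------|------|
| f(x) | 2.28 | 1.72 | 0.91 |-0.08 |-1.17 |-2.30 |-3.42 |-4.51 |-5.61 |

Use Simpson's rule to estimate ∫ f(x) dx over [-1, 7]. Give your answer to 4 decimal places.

-10.4567

h = 1, n = 8.
(h/3)·[y₀ + 4y₁ + 2y₂ + 4y₃ + 2y₄ + 4y₅ + 2y₆ + 4y₇ + y₈] = 0.333333·(-31.37) = -10.4567.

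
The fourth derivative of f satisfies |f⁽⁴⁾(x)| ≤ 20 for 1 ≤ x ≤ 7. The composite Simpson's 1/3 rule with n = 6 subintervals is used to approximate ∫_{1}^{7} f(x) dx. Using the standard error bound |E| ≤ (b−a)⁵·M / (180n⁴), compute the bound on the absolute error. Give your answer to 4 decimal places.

0.6667

|E| ≤ (6)⁵·20 / (180·6⁴) = 155520/233280 = 0.6667.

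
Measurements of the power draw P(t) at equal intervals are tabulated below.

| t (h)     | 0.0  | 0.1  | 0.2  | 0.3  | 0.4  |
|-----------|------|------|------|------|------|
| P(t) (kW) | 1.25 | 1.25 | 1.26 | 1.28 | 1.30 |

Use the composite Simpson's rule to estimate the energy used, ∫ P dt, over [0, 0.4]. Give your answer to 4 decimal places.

0.5063

h = 0.1, n = 4.
(h/3)·[y₀ + 4y₁ + 2y₂ + 4y₃ + y₄] = 0.033333·(15.19) = 0.5063.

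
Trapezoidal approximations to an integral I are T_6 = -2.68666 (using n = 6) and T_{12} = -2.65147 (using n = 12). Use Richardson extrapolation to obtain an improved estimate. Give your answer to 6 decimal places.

-2.639740

R = (4·T_{12} − T_6) / 3 = (4·(-2.65147) − (-2.68666))/3 = (-7.91922)/3 = -2.639740.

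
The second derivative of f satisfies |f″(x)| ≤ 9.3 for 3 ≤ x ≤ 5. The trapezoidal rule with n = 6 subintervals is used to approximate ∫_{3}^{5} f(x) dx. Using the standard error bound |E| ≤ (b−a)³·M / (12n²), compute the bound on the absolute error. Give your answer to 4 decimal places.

|E| ≤ (2)³·9.3 / (12·6²) = 74.4/432 = 0.1722.

0.1722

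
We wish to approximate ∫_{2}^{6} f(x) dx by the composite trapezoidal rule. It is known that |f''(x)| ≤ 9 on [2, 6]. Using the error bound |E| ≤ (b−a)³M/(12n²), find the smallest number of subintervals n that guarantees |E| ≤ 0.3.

13

Need 576/(12n²) ≤ 0.3.
n² ≥ 576/(12·0.3) = 160 ⇒ n ≥ 12.6491, so the smallest n is 13.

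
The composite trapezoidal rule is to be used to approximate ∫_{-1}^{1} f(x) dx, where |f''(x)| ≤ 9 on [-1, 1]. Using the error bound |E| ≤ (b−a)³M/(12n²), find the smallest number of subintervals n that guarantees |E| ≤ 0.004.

Need 72/(12n²) ≤ 0.004.
n² ≥ 72/(12·0.004) = 1500 ⇒ n ≥ 38.7298, so the smallest n is 39.

39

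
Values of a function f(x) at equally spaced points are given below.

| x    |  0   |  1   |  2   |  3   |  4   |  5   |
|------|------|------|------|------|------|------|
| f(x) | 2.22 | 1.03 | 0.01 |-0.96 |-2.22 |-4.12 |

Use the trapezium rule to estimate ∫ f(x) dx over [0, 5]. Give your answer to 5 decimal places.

h = 1, n = 5.
(h/2)·[y₀ + 2y₁ + 2y₂ + 2y₃ + 2y₄ + y₅] = 0.5·(-6.18) = -3.09000.

-3.09000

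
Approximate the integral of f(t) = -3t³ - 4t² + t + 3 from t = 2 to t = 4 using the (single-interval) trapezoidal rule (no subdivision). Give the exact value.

T = (b−a)/2 · [f(2) + f(4)] = 1·[(-35) + (-249)] = -284.

-284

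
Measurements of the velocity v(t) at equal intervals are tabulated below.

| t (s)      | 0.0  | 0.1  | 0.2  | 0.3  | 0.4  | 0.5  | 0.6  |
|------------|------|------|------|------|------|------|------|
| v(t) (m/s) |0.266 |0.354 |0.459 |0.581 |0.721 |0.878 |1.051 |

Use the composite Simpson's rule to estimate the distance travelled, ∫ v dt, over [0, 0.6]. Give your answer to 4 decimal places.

0.3643

h = 0.1, n = 6.
(h/3)·[y₀ + 4y₁ + 2y₂ + 4y₃ + 2y₄ + 4y₅ + y₆] = 0.033333·(10.929) = 0.3643.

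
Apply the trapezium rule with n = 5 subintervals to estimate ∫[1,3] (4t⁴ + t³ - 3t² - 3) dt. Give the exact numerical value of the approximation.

187.29984

h = (3 − 1)/5 = 0.4.
Nodes t₀,…,t₅ = 1, 1.4, 1.8, 2.2, 2.6, 3.
f(t) = 4t⁴ + t³ - 3t² - 3: f₀=-1, f₁=9.2304, f₂=35.1024, f₃=86.8304, f₄=177.0864, f₅=321.
(h/2)·[f₀ + 2f₁ + 2f₂ + 2f₃ + 2f₄ + f₅] = 0.2·(936.4992) = 187.29984.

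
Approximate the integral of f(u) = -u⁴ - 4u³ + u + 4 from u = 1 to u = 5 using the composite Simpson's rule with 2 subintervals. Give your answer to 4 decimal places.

-1229.3333

h = (5 − 1)/2 = 2.
Nodes u₀,…,u₂ = 1, 3, 5.
f(u) = -u⁴ - 4u³ + u + 4: f₀=0, f₁=-182, f₂=-1116.
(h/3)·[f₀ + 4f₁ + f₂] = 0.666667·(-1844) = -1229.3333.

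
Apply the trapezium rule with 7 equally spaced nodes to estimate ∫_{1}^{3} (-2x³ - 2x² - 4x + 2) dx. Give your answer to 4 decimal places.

-69.8519

h = (3 − 1)/6 = 0.333333.
Nodes x₀,…,x₆ = 1, 1.333333, 1.666667, 2, 2.333333, 2.666667, 3.
f(x) = -2x³ - 2x² - 4x + 2: f₀=-6, f₁=-11.629630, f₂=-19.481481, f₃=-30, f₄=-43.629630, f₅=-60.814815, f₆=-82.
(h/2)·[f₀ + 2f₁ + 2f₂ + 2f₃ + 2f₄ + 2f₅ + f₆] = 0.166667·(-419.111111) = -69.8519.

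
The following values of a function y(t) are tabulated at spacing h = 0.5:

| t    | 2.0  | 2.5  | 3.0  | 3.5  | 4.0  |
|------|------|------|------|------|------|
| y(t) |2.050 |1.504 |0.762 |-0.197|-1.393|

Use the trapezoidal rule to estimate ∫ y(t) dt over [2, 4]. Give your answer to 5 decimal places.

h = 0.5, n = 4.
(h/2)·[y₀ + 2y₁ + 2y₂ + 2y₃ + y₄] = 0.25·(4.795) = 1.19875.

1.19875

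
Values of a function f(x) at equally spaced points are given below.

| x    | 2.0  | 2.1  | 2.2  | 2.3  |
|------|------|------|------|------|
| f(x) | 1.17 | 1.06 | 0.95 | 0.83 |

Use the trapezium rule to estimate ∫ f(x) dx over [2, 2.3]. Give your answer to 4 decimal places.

h = 0.1, n = 3.
(h/2)·[y₀ + 2y₁ + 2y₂ + y₃] = 0.05·(6.02) = 0.3010.

0.3010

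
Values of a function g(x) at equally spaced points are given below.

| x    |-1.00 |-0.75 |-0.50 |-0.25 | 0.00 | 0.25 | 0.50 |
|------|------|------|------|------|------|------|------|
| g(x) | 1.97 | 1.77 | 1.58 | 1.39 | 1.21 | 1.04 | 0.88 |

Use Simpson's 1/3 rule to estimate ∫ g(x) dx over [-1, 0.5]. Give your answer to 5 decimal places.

h = 0.25, n = 6.
(h/3)·[y₀ + 4y₁ + 2y₂ + 4y₃ + 2y₄ + 4y₅ + y₆] = 0.083333·(25.23) = 2.10250.

2.10250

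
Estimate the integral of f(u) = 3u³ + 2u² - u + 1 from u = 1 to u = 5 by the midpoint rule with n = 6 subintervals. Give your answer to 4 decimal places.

538.3704

h = (5 − 1)/6 = 0.666667.
Midpoints m₁,…,m₆ = 1.333333, 2, 2.666667, 3.333333, 4, 4.666667.
f(m₁)=10.333333, f(m₂)=31, f(m₃)=69.444444, f(m₄)=131, f(m₅)=221, f(m₆)=344.777778.
h·[f(m₁) + f(m₂) + f(m₃) + f(m₄) + f(m₅) + f(m₆)] = 0.666667·(807.555556) = 538.3704.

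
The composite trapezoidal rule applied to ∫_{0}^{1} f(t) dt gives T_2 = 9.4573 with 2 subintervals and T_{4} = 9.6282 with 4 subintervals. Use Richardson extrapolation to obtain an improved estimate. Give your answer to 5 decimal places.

R = (4·T_{4} − T_2) / 3 = (4·9.6282 − 9.4573)/3 = (29.0555)/3 = 9.68517.

9.68517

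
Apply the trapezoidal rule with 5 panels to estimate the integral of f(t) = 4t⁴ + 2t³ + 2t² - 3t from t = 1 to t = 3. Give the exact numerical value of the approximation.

h = (3 − 1)/5 = 0.4.
Nodes t₀,…,t₅ = 1, 1.4, 1.8, 2.2, 2.6, 3.
f(t) = 4t⁴ + 2t³ + 2t² - 3t: f₀=5, f₁=20.5744, f₂=54.7344, f₃=118.0784, f₄=223.6624, f₅=387.
(h/2)·[f₀ + 2f₁ + 2f₂ + 2f₃ + 2f₄ + f₅] = 0.2·(1226.0992) = 245.21984.

245.21984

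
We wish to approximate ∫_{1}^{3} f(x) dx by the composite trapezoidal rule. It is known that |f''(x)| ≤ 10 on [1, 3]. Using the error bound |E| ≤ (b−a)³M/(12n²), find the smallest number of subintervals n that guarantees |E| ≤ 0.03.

15

Need 80/(12n²) ≤ 0.03.
n² ≥ 80/(12·0.03) = 222.222 ⇒ n ≥ 14.9071, so the smallest n is 15.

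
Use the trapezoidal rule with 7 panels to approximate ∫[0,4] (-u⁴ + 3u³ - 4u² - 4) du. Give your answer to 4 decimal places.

h = (4 − 0)/7 = 0.571429.
Nodes u₀,…,u₇ = 0, 0.571429, 1.142857, 1.714286, 2.285714, 2.857143, 3.428571, 4.
f(u) = -u⁴ + 3u³ - 4u² - 4: f₀=-4, f₁=-4.852978, f₂=-6.452312, f₃=-9.277801, f₄=-16.368180, f₅=-33.321116, f₆=-68.293211, f₇=-132.
(h/2)·[f₀ + 2f₁ + 2f₂ + 2f₃ + 2f₄ + 2f₅ + 2f₆ + f₇] = 0.285714·(-413.131195) = -118.0375.

-118.0375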